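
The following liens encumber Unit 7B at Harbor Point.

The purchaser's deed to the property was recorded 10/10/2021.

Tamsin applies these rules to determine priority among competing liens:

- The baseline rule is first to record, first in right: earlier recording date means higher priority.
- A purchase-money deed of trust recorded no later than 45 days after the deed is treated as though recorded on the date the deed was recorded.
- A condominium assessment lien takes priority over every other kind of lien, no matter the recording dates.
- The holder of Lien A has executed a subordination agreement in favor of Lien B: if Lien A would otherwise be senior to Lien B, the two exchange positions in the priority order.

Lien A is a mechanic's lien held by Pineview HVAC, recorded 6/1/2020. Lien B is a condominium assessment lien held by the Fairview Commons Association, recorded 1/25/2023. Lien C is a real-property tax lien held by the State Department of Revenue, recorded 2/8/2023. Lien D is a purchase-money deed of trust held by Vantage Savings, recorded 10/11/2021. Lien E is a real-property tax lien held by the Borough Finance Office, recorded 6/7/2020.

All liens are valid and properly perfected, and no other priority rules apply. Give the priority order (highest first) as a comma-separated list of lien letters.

First, effective dates: D relates back to the deed date 10/10/2021.
As a condominium assessment lien, B is senior to every other lien.
Remaining liens by effective date: A (6/1/2020), E (6/7/2020), D (10/10/2021), C (2/8/2023).
Since A is not senior to B, the subordination leaves the order unchanged.

B, A, E, D, C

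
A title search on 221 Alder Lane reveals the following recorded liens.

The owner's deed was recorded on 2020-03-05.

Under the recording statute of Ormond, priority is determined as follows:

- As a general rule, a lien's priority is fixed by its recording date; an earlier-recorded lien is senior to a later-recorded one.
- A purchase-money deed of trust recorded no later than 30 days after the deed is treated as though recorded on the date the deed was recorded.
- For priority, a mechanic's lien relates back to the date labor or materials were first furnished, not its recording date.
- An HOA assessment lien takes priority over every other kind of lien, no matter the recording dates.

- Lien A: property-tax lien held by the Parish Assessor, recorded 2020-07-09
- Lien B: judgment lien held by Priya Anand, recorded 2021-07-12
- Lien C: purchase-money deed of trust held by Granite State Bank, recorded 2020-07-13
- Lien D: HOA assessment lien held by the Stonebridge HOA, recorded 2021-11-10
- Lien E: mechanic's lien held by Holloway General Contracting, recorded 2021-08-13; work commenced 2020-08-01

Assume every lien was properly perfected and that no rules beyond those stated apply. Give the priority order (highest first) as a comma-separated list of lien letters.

Effective dates: C missed the 30-day window (130 days after the deed), so its recording date stands; E's effective date is 2020-08-01, when work began.
As an HOA assessment lien, D is senior to every other lien.
Remaining liens by effective date: A (2020-07-09), C (2020-07-13), E (2020-08-01), B (2021-07-12).

D, A, C, E, B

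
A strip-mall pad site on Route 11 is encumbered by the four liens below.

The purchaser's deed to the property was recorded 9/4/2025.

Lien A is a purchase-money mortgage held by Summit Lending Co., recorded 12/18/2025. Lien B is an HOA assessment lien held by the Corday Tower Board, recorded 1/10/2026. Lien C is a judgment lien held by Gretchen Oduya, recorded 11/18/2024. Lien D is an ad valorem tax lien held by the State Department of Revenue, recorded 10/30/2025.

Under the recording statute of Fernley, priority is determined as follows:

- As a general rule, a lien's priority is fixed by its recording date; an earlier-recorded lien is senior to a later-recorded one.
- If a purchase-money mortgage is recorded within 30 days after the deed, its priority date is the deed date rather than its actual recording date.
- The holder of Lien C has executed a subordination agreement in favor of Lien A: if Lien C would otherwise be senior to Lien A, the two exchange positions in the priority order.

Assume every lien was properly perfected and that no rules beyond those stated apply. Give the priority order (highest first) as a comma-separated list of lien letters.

A, D, C, B

Effective dates after the stated exceptions: A missed the 30-day window (105 days after the deed), so its recording date stands.
Sorted by effective date: C (11/18/2024), D (10/30/2025), A (12/18/2025), B (1/10/2026).
Because C would otherwise rank above A, the subordination swaps them.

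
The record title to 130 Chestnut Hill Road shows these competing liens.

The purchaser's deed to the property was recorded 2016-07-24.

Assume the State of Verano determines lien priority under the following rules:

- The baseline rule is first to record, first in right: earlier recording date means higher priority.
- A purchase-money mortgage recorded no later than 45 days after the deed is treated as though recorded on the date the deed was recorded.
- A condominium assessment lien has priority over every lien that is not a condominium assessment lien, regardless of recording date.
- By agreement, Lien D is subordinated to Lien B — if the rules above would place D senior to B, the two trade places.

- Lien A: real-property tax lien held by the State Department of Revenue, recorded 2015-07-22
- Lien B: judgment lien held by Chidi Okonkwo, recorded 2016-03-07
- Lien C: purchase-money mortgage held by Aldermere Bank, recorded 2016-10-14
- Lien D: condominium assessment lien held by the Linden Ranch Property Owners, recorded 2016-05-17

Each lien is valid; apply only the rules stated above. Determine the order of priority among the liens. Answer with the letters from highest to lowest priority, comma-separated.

B, A, D, C

Effective dates: C was recorded 82 days after the deed — beyond 45 days — so no relation-back applies.
D is a condominium assessment lien and takes priority over every other lien.
Ordering the rest by effective date: A (2015-07-22), B (2016-03-07), C (2016-10-14).
Because D would otherwise rank above B, the subordination swaps them.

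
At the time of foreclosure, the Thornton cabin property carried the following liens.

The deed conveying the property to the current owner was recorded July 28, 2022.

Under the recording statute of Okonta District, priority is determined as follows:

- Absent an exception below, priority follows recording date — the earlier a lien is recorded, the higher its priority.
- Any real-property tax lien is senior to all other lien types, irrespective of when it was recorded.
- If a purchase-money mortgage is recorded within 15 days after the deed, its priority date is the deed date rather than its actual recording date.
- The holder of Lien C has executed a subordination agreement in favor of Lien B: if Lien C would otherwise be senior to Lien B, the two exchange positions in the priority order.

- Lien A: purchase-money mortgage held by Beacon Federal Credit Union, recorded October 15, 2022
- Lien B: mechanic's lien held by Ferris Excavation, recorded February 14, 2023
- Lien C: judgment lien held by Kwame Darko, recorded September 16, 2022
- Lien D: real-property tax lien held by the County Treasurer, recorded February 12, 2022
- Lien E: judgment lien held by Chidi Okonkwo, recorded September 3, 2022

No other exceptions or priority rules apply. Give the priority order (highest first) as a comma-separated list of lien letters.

D, E, B, A, C

First, effective dates: A was recorded 79 days after the deed, outside the 15-day window, so it keeps its recording date.
D is a real-property tax lien, so it outranks all other liens regardless of date.
Ordering the rest by effective date: E (September 3, 2022), C (September 16, 2022), A (October 15, 2022), B (February 14, 2023).
Because C would otherwise rank above B, the subordination swaps them.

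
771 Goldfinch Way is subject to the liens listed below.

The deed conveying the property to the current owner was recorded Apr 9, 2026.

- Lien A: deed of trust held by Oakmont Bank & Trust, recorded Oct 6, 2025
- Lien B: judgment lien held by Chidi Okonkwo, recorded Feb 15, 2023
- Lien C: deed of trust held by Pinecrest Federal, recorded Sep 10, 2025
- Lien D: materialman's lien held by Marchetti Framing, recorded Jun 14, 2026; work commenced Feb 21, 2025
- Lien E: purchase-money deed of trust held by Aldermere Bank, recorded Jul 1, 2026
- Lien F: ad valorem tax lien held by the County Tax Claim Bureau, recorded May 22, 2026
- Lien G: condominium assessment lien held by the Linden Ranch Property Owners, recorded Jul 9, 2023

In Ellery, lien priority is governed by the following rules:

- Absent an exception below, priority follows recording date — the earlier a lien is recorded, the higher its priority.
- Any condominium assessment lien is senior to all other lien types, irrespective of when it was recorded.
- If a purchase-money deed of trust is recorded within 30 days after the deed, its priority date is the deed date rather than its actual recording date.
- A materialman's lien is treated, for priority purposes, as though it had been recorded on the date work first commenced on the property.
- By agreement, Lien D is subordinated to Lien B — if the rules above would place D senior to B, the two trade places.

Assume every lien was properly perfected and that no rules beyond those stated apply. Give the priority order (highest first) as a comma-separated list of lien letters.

G, B, D, C, A, F, E

Effective dates: D is treated as recorded Feb 21, 2025, the work-commencement date; E was recorded 83 days after the deed, outside the 30-day window, so it keeps its recording date.
G is a condominium assessment lien, so it outranks all other liens regardless of date.
Remaining liens by effective date: B (Feb 15, 2023), D (Feb 21, 2025), C (Sep 10, 2025), A (Oct 6, 2025), F (May 22, 2026), E (Jul 1, 2026).
D already ranks below B; the subordination has no effect.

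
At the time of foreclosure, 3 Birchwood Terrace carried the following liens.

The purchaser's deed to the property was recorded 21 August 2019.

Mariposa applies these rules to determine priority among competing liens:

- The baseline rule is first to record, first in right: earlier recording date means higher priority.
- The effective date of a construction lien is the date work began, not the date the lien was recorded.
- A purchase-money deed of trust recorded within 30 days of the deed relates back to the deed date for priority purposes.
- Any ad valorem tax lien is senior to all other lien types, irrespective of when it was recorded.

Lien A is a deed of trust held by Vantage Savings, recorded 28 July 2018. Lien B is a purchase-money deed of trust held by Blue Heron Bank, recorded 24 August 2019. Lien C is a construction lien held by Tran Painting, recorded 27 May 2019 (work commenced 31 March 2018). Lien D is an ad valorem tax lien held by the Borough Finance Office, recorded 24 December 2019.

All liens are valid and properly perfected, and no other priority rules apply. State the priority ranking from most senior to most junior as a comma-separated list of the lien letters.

Adjusting effective dates: B's effective date is the deed date, 21 August 2019; C relates back to 31 March 2018 (work commenced).
D is an ad valorem tax lien, so it outranks all other liens regardless of date.
The other liens, earliest effective date first: C (31 March 2018), A (28 July 2018), B (21 August 2019).

D, C, A, B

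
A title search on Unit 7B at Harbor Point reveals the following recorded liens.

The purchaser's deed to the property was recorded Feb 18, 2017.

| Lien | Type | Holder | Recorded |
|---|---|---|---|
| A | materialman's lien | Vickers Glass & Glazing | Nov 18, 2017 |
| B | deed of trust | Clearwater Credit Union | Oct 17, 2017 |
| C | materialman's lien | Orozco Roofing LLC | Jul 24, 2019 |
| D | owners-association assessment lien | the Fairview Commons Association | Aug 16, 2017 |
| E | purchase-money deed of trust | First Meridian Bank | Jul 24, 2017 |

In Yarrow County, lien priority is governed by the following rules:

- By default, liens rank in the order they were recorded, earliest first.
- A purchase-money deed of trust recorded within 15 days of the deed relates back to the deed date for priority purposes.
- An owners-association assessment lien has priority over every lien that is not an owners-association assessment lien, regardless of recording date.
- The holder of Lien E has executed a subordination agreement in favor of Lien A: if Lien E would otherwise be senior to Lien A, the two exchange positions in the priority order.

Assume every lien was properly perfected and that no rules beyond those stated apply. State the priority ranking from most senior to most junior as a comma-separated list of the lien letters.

D, A, B, E, C

Effective dates after the stated exceptions: E was recorded 156 days after the deed, outside the 15-day window, so it keeps its recording date.
D is an owners-association assessment lien and takes priority over every other lien.
Ordering the rest by effective date: E (Jul 24, 2017), B (Oct 17, 2017), A (Nov 18, 2017), C (Jul 24, 2019).
Because E would otherwise rank above A, the subordination swaps them.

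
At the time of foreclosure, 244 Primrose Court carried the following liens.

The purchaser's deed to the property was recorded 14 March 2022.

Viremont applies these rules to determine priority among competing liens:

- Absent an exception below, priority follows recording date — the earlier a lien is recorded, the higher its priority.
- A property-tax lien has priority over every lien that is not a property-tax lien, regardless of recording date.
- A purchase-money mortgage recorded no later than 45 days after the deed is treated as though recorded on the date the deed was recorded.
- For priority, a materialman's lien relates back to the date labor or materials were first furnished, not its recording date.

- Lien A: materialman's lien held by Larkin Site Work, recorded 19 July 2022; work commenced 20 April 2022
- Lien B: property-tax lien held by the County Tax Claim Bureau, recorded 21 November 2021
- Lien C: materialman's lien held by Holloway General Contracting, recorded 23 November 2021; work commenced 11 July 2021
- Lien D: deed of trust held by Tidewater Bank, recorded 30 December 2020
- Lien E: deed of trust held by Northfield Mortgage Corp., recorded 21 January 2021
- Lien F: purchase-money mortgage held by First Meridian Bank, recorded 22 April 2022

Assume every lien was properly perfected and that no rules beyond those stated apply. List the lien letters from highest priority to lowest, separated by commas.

Adjusting effective dates: A relates back to 20 April 2022 (work commenced); C's effective date is 11 July 2021, when work began; F's effective date is the deed date, 14 March 2022.
As a property-tax lien, B is senior to every other lien.
Remaining liens by effective date: D (30 December 2020), E (21 January 2021), C (11 July 2021), F (14 March 2022), A (20 April 2022).

B, D, E, C, F, A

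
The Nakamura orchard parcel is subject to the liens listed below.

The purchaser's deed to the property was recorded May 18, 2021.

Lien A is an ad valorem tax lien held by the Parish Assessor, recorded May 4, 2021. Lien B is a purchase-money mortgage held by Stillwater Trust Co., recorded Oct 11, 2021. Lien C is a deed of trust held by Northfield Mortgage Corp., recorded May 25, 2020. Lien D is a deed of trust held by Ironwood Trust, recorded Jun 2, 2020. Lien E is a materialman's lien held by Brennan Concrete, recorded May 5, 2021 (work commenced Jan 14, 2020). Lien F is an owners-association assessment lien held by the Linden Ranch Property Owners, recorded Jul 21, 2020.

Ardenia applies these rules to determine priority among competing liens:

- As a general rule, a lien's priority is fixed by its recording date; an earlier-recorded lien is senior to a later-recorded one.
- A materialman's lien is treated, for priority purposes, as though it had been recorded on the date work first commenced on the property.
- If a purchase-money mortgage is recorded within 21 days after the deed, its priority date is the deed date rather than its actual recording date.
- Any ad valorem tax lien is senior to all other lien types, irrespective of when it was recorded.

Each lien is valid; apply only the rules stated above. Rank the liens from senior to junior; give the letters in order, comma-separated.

Adjusting effective dates: B was recorded 146 days after the deed, outside the 21-day window, so it keeps its recording date; E relates back to Jan 14, 2020 (work commenced).
A, as an ad valorem tax lien, has superpriority and ranks first.
Ordering the rest by effective date: E (Jan 14, 2020), C (May 25, 2020), D (Jun 2, 2020), F (Jul 21, 2020), B (Oct 11, 2021).

A, E, C, D, F, B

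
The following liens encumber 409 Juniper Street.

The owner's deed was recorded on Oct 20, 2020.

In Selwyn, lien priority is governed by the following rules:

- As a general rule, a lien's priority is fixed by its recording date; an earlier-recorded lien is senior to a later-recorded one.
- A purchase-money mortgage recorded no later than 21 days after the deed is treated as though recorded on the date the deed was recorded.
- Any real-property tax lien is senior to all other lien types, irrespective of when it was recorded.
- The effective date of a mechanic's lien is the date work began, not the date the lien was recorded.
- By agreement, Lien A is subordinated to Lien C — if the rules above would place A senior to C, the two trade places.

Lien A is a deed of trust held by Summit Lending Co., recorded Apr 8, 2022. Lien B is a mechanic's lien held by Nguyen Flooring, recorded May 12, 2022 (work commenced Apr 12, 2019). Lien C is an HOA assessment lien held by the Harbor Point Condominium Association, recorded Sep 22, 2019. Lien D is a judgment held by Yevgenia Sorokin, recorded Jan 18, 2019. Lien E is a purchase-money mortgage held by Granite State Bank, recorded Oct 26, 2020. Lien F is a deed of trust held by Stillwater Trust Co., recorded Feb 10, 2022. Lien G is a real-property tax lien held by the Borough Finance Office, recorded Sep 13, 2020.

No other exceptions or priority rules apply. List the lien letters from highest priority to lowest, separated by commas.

Adjusting effective dates: B is treated as recorded Apr 12, 2019, the work-commencement date; E relates back to the deed date Oct 20, 2020.
As a real-property tax lien, G is senior to every other lien.
Among the remaining liens, by effective date: D (Jan 18, 2019), B (Apr 12, 2019), C (Sep 22, 2019), E (Oct 20, 2020), F (Feb 10, 2022), A (Apr 8, 2022).
Since A is not senior to C, the subordination leaves the order unchanged.

G, D, B, C, E, F, A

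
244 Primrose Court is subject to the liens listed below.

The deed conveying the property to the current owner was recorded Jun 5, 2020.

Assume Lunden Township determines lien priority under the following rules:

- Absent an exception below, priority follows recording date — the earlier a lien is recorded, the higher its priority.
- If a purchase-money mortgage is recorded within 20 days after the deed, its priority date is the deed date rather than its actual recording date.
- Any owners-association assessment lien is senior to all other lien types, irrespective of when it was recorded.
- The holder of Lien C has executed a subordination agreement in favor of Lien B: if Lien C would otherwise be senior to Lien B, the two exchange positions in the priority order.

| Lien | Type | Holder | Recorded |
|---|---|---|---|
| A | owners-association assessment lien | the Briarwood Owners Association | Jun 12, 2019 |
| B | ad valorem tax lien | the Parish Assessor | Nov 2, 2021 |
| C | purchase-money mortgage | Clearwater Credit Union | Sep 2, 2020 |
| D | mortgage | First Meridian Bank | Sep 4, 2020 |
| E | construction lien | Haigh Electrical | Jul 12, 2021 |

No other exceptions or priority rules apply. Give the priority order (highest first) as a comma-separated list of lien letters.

A, B, D, E, C

Effective dates after the stated exceptions: C was recorded 89 days after the deed, outside the 20-day window, so it keeps its recording date.
A, as an owners-association assessment lien, has superpriority and ranks first.
Remaining liens by effective date: C (Sep 2, 2020), D (Sep 4, 2020), E (Jul 12, 2021), B (Nov 2, 2021).
The subordination applies — C was senior to B — so C and B swap.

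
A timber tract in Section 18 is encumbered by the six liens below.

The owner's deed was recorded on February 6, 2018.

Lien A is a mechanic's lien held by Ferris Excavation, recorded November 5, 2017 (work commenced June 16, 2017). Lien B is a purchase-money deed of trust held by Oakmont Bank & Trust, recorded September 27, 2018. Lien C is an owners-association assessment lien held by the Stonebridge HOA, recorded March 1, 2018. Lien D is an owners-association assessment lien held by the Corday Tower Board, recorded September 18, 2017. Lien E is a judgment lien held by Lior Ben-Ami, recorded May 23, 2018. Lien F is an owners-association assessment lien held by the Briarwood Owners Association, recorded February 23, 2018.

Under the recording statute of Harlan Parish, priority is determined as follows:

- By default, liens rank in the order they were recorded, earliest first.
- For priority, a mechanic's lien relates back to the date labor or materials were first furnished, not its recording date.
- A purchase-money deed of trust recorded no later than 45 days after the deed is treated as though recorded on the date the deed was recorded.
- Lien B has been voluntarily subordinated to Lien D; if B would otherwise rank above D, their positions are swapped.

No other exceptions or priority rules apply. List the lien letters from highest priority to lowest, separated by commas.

A, D, F, C, E, B

Effective dates after the stated exceptions: A's effective date is June 16, 2017, when work began; B was recorded 233 days after the deed — beyond 45 days — so no relation-back applies.
By effective date: A (June 16, 2017), D (September 18, 2017), F (February 23, 2018), C (March 1, 2018), E (May 23, 2018), B (September 27, 2018).
B already ranks below D; the subordination has no effect.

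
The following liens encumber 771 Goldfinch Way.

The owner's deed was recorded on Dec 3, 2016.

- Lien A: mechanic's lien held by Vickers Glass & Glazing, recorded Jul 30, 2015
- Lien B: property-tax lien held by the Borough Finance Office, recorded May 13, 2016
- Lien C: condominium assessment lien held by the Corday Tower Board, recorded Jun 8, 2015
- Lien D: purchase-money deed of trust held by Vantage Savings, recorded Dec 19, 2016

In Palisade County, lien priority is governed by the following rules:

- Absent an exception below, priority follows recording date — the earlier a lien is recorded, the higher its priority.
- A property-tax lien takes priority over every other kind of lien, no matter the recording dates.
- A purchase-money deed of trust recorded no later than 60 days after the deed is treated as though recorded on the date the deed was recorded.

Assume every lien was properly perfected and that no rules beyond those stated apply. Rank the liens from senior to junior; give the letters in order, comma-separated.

B, C, A, D

Effective dates: D was recorded within the 60-day window, so its effective date is the deed date Dec 3, 2016.
B, as a property-tax lien, has superpriority and ranks first.
Remaining liens by effective date: C (Jun 8, 2015), A (Jul 30, 2015), D (Dec 3, 2016).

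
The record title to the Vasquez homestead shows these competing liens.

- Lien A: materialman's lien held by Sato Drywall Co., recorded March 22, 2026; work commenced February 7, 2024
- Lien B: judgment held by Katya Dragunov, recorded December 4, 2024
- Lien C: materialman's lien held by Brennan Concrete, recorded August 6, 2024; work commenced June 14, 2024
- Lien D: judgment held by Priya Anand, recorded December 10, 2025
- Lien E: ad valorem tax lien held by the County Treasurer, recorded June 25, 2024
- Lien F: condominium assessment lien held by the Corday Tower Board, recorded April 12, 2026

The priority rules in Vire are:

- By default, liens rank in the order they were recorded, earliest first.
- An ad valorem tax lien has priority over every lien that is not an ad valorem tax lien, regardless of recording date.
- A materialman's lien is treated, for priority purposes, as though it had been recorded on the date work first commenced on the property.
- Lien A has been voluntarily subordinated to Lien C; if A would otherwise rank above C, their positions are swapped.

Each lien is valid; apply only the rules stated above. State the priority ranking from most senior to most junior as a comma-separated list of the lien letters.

Adjusting effective dates: A is treated as recorded February 7, 2024, the work-commencement date; C is treated as recorded June 14, 2024, the work-commencement date.
E is an ad valorem tax lien and takes priority over every other lien.
The other liens, earliest effective date first: A (February 7, 2024), C (June 14, 2024), B (December 4, 2024), D (December 10, 2025), F (April 12, 2026).
A is senior to C before the subordination, so the two trade places.

E, C, A, B, D, F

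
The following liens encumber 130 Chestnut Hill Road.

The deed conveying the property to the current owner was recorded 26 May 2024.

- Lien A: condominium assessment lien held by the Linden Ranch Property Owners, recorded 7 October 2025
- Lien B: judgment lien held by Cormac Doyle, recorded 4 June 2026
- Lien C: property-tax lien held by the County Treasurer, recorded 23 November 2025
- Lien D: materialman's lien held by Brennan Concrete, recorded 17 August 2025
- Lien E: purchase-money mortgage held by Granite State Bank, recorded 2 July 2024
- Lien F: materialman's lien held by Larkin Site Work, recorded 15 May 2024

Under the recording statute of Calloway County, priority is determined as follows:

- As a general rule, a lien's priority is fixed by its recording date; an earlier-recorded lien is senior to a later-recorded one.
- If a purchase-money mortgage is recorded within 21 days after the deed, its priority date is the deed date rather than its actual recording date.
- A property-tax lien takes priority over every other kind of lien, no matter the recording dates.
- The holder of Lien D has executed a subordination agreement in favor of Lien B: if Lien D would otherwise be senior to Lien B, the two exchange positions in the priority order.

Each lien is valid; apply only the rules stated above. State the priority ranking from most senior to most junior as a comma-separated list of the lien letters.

C, F, E, B, A, D

Adjusting effective dates: E was recorded 37 days after the deed, outside the 21-day window, so it keeps its recording date.
As a property-tax lien, C is senior to every other lien.
Remaining liens by effective date: F (15 May 2024), E (2 July 2024), D (17 August 2025), A (7 October 2025), B (4 June 2026).
The subordination applies — D was senior to B — so D and B swap.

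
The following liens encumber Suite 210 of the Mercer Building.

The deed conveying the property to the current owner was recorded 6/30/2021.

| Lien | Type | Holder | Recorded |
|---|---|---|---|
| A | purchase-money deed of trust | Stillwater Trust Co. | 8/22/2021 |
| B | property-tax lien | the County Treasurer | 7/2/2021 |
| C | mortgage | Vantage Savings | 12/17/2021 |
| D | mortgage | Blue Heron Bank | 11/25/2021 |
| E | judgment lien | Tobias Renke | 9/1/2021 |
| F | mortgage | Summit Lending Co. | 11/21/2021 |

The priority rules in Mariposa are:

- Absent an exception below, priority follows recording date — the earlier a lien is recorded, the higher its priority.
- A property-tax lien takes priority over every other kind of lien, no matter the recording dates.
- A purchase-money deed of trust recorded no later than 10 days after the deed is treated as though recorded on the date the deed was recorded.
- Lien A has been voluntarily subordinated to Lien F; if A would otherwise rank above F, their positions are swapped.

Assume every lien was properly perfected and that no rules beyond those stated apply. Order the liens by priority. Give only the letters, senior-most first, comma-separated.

Effective dates: A missed the 10-day window (53 days after the deed), so its recording date stands.
B, as a property-tax lien, has superpriority and ranks first.
Ordering the rest by effective date: A (8/22/2021), E (9/1/2021), F (11/21/2021), D (11/25/2021), C (12/17/2021).
A is senior to F before the subordination, so the two trade places.

B, F, E, A, D, C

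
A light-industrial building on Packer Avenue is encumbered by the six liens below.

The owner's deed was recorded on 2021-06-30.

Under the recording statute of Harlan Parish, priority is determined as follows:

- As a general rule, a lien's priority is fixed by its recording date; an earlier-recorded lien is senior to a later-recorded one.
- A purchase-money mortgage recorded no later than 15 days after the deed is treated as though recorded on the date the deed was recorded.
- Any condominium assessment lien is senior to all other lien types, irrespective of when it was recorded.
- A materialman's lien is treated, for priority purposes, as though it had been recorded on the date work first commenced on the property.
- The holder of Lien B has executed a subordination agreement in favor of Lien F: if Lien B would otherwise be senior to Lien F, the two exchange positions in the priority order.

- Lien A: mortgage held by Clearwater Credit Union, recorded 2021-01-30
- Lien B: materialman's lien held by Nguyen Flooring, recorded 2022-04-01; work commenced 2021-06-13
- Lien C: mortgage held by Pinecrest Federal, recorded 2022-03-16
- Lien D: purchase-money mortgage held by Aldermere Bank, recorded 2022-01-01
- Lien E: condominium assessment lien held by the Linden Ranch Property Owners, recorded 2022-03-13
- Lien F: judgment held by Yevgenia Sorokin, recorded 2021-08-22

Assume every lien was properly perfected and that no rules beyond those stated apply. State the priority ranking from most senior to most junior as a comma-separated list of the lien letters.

E, A, F, B, D, C

First, effective dates: B relates back to 2021-06-13 (work commenced); D was recorded 185 days after the deed, outside the 15-day window, so it keeps its recording date.
E is a condominium assessment lien and takes priority over every other lien.
Ordering the rest by effective date: A (2021-01-30), B (2021-06-13), F (2021-08-22), D (2022-01-01), C (2022-03-16).
The subordination applies — B was senior to F — so B and F swap.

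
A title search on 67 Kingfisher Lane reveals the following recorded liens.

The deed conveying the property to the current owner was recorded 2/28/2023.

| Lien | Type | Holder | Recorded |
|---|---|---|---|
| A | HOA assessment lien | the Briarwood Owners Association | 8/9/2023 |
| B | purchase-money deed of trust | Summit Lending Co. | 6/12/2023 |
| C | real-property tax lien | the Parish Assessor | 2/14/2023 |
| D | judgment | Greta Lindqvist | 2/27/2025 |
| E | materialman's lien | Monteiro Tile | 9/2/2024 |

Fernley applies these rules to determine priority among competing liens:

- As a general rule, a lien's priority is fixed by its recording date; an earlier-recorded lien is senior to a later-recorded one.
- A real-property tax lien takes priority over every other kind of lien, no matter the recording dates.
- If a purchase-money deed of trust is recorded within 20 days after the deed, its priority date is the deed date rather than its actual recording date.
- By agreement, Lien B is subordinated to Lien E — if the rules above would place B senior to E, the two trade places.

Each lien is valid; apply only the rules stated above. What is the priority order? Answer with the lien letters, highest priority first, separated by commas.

Adjusting effective dates: B was recorded 104 days after the deed — beyond 20 days — so no relation-back applies.
C is a real-property tax lien and takes priority over every other lien.
Remaining liens by effective date: B (6/12/2023), A (8/9/2023), E (9/2/2024), D (2/27/2025).
The subordination applies — B was senior to E — so B and E swap.

C, E, A, B, D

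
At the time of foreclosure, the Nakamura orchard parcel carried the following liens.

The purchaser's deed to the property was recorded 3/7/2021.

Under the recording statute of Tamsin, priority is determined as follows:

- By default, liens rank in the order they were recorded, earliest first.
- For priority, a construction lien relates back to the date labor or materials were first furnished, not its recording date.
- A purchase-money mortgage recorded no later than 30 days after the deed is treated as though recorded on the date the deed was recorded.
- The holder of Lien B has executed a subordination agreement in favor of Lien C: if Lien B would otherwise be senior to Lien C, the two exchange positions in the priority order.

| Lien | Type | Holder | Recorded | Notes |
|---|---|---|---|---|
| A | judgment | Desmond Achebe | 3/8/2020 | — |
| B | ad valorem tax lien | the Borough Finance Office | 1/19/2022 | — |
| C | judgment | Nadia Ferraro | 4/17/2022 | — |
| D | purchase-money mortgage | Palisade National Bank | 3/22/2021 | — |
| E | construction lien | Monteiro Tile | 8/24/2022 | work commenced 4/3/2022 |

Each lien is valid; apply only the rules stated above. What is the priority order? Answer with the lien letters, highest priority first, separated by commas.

A, D, C, E, B

Effective dates after the stated exceptions: D was recorded within the 30-day window, so its effective date is the deed date 3/7/2021; E relates back to 4/3/2022 (work commenced).
By effective date: A (3/8/2020), D (3/7/2021), B (1/19/2022), E (4/3/2022), C (4/17/2022).
B would otherwise be senior to C, so under the subordination agreement B and C exchange positions.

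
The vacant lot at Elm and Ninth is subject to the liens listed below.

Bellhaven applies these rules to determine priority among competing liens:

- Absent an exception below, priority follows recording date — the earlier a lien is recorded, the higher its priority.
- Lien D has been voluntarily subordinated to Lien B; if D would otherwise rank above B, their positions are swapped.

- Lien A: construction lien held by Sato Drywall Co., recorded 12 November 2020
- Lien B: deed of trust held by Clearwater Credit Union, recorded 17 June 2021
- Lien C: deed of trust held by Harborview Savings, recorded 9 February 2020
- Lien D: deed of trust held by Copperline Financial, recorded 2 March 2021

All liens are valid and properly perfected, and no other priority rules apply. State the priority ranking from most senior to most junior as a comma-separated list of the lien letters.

Sorted by effective date: C (9 February 2020), A (12 November 2020), D (2 March 2021), B (17 June 2021).
The subordination applies — D was senior to B — so D and B swap.

C, A, B, D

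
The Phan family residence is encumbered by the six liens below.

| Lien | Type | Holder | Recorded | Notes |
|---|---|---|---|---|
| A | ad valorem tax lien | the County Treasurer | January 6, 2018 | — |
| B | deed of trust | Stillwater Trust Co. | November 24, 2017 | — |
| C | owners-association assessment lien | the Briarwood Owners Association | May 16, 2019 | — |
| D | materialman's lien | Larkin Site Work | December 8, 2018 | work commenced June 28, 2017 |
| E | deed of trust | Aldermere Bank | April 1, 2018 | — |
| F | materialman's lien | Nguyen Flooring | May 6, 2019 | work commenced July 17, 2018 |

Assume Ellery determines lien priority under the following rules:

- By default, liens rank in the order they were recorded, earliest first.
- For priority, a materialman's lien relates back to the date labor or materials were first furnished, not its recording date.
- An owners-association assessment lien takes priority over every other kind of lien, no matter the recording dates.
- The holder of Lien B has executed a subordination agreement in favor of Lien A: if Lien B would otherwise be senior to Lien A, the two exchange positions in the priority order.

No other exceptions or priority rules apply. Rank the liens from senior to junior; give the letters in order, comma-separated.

Effective dates: D's effective date is June 28, 2017, when work began; F's effective date is July 17, 2018, when work began.
C is an owners-association assessment lien and takes priority over every other lien.
Remaining liens by effective date: D (June 28, 2017), B (November 24, 2017), A (January 6, 2018), E (April 1, 2018), F (July 17, 2018).
B is senior to A before the subordination, so the two trade places.

C, D, A, B, E, F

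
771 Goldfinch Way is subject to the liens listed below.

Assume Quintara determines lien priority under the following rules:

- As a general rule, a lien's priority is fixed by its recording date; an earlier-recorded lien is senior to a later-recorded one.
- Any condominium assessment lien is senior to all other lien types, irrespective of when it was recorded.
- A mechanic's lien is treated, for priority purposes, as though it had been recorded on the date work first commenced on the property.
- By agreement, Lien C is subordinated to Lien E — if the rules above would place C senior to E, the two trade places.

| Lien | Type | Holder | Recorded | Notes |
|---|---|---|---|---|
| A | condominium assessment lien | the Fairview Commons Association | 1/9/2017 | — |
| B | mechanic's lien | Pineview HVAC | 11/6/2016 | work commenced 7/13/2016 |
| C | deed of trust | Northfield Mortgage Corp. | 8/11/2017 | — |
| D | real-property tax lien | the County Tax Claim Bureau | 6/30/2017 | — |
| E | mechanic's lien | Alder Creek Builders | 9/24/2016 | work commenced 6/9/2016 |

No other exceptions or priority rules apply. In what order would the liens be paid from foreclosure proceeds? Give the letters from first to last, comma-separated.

Effective dates after the stated exceptions: B is treated as recorded 7/13/2016, the work-commencement date; E's effective date is 6/9/2016, when work began.
A is a condominium assessment lien and takes priority over every other lien.
Ordering the rest by effective date: E (6/9/2016), B (7/13/2016), D (6/30/2017), C (8/11/2017).
Since C is not senior to E, the subordination leaves the order unchanged.

A, E, B, D, C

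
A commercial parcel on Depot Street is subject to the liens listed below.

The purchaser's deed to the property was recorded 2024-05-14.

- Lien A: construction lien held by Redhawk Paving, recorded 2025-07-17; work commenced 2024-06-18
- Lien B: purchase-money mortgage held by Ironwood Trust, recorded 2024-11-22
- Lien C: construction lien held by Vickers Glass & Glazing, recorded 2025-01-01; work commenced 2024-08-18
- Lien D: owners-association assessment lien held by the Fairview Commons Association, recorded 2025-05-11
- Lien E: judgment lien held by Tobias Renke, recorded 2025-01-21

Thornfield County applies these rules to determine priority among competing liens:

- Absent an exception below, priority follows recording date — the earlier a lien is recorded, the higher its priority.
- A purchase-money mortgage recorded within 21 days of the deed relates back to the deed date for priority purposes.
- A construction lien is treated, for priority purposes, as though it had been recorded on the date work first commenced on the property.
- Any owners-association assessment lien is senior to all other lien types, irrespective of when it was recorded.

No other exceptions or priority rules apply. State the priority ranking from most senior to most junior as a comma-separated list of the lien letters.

Adjusting effective dates: A relates back to 2024-06-18 (work commenced); B was recorded 192 days after the deed — beyond 21 days — so no relation-back applies; C relates back to 2024-08-18 (work commenced).
D is an owners-association assessment lien, so it outranks all other liens regardless of date.
Ordering the rest by effective date: A (2024-06-18), C (2024-08-18), B (2024-11-22), E (2025-01-21).

D, A, C, B, E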